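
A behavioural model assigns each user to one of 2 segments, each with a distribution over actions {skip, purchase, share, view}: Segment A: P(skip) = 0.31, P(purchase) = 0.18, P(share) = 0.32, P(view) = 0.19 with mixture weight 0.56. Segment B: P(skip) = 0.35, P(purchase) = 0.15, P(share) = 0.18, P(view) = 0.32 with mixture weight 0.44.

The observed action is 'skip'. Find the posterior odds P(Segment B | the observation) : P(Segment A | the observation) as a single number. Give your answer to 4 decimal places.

Since P(k|x) ∝ w_k f_k(x), the posterior odds are w_i f_i(x) / (w_j f_j(x)).
Component likelihoods at x = 'skip':
  p_A = P(skip | comp) = 0.31
  p_B = P(skip | comp) = 0.35
Posterior odds = (w_B·p_B) / (w_A·p_A) = (0.44·0.35) / (0.56·0.31) = 0.154 / 0.1736 ≈ 0.8871

0.8871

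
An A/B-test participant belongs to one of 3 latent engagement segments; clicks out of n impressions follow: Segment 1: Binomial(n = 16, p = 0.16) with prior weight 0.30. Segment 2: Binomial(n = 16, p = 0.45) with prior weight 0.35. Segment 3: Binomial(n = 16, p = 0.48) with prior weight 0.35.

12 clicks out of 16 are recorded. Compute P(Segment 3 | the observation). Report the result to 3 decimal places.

0.634

P(component k | x) = w_k·f_k(x) / marginal(x), where marginal(x) = Σ_j w_j·f_j(x).
Evaluate each component's likelihood at the observed value:
  p_1 = C(16,12)·0.16^12·0.84^4 = 1820·2.81475e-10·0.497871 = 2.55052e-07
  p_2 = C(16,12)·0.45^12·0.55^4 = 1820·6.89525e-05·0.0915063 = 0.0114834
  p_3 = C(16,12)·0.48^12·0.52^4 = 1820·0.000149587·0.0731162 = 0.0199058
Multiply by the mixture weights:
  w_1·p_1 = 0.30 × 2.55052e-07 = 7.65155e-08
  w_2·p_2 = 0.35 × 0.0114834 = 0.00401921
  w_3·p_3 = 0.35 × 0.0199058 = 0.00696703
Marginal: 7.65155e-08 + 0.00401921 + 0.00696703 = 0.0109863
P(Segment 3 | 12 clicks out of 16) = 0.00696703 / 0.0109863 ≈ 0.634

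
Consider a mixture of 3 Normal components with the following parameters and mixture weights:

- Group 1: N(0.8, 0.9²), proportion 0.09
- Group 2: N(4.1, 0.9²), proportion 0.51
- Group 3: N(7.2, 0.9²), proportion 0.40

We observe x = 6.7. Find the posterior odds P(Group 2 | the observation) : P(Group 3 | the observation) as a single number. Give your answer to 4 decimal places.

Since P(k|x) ∝ π_k f_k(x), the posterior odds are π_i f_i(x) / (π_j f_j(x)).
Component likelihoods at x = 6.7:
  f_1 = (1/(0.9·√(2π)))·exp(−(6.7−0.8)²/(2·0.9²)) = 0.443269·exp(-21.48765) = 2.06394e-10
  f_2 = (1/(0.9·√(2π)))·exp(−(6.7−4.1)²/(2·0.9²)) = 0.443269·exp(-4.17284) = 0.00683009
  f_3 = (1/(0.9·√(2π)))·exp(−(6.7−7.2)²/(2·0.9²)) = 0.443269·exp(-0.15432) = 0.37988
Odds = (0.51/0.40) × (0.00683009/0.37988) = 1.275 × 0.0179796 ≈ 0.0229

0.0229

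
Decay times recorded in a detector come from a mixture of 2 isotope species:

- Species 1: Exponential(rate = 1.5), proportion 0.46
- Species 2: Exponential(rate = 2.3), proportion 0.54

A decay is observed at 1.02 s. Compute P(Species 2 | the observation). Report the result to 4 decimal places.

Posterior ∝ prior × likelihood, so P(k | x) ∝ P(Z=k) f_k(x); normalise over all components.
Component likelihoods at x = 1.02 s:
  f_1 = 0.324804
  f_2 = 0.220228
Unnormalised posteriors:
  P(Z=1)·f_1 = 0.46 × 0.324804 = 0.14941
  P(Z=2)·f_2 = 0.54 × 0.220228 = 0.118923
Sum: 0.14941 + 0.118923 = 0.268333
Responsibility of Species 2: 0.118923 / 0.268333 ≈ 0.4432

0.4432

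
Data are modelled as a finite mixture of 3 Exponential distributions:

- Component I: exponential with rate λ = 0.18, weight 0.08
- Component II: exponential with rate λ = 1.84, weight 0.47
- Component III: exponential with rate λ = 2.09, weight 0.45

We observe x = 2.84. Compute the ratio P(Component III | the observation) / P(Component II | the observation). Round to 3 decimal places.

Only the two components matter; the odds are (w_i f_i(x)) / (w_j f_j(x)).
Component likelihoods at x = 2.84:
  L_I = 0.10796
  L_II = 0.00989392
  L_III = 0.0055252
Odds = (0.45/0.47) × (0.0055252/0.00989392) = 0.957447 × 0.558444 ≈ 0.535

0.535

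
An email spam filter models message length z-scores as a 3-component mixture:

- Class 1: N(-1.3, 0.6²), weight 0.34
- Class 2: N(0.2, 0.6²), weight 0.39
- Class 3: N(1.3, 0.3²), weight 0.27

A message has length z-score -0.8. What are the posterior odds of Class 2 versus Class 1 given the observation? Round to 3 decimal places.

0.405

Posterior odds = (P(Z=i) f_i(x)) / (P(Z=j) f_j(x)); the normalising sum cancels.
Normal densities:
  L_1 = (1/(0.6·√(2π)))·exp(−(-0.8−-1.3)²/(2·0.6²)) = 0.664904·exp(-0.34722) = 0.469853
  L_2 = (1/(0.6·√(2π)))·exp(−(-0.8−0.2)²/(2·0.6²)) = 0.664904·exp(-1.38889) = 0.165795
  L_3 = (1/(0.3·√(2π)))·exp(−(-0.8−1.3)²/(2·0.3²)) = 1.329808·exp(-24.50000) = 3.04491e-11
Odds = (0.39/0.34) × (0.165795/0.469853) = 1.14706 × 0.352866 ≈ 0.405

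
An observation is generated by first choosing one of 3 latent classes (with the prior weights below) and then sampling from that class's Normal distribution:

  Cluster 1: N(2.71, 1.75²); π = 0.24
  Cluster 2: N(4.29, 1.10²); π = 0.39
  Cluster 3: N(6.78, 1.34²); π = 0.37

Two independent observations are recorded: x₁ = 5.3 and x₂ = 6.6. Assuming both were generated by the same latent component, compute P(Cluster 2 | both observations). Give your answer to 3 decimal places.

0.171

P(component k | x) = w_k·f_k(x) / marginal(x), where marginal(x) = Σ_j w_j·f_j(x).
Since both observations come from the same component, the likelihood for component k is f_k(x₁)·f_k(x₂).
  f_1 = [(1/(1.75·√(2π)))·exp(−(5.3−2.71)²/(2·1.75²)) = 0.227967·exp(-1.09520) = 0.0762487] × [0.019272] = 0.00146947
  f_2 = [(1/(1.10·√(2π)))·exp(−(5.3−4.29)²/(2·1.10²)) = 0.362675·exp(-0.42153) = 0.23793] × [0.0399851] = 0.00951366
  f_3 = [(1/(1.34·√(2π)))·exp(−(5.3−6.78)²/(2·1.34²)) = 0.297718·exp(-0.60994) = 0.161776] × [0.295044] = 0.047731
Multiply by the mixture weights:
  w_1·f_1 = 0.24 × 0.00146947 = 0.000352672
  w_2·f_2 = 0.39 × 0.00951366 = 0.00371033
  w_3·f_3 = 0.37 × 0.047731 = 0.0176605
Denominator: 0.000352672 + 0.00371033 + 0.0176605 = 0.0217235
Responsibility of Cluster 2: 0.00371033 / 0.0217235 ≈ 0.171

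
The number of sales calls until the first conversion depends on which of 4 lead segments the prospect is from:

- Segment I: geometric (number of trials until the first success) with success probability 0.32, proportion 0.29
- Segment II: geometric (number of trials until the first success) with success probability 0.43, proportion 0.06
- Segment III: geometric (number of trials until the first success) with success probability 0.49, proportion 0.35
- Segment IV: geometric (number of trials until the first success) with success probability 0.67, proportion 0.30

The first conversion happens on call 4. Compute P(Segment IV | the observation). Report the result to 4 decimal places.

0.1130

Posterior ∝ prior × likelihood, so P(k | x) ∝ π_k f_k(x); normalise over all components.
Component likelihoods at x = 4:
  p_I = 0.100618
  p_II = 0.079633
  p_III = 0.064999
  p_IV = 0.0240778
Unnormalised posteriors:
  π_I·p_I = 0.29 × 0.100618 = 0.0291793
  π_II·p_II = 0.06 × 0.079633 = 0.00477798
  π_III·p_III = 0.35 × 0.064999 = 0.0227496
  π_IV·p_IV = 0.30 × 0.0240778 = 0.00722334
Normaliser: 0.0291793 + 0.00477798 + 0.0227496 + 0.00722334 = 0.0639303
Responsibility of Segment IV: 0.00722334 / 0.0639303 ≈ 0.1130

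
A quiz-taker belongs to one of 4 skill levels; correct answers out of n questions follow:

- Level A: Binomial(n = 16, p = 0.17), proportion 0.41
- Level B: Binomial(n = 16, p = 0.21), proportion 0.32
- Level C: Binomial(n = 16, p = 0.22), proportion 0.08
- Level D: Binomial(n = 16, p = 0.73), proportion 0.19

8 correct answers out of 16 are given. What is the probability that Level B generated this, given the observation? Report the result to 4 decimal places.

0.2478

The responsibility of component k is w_k f_k(x) divided by Σ_j w_j f_j(x).
Component likelihoods at x = 8 correct answers out of 16:
  p_A = 0.00202206
  p_B = 0.00738499
  p_C = 0.00967647
  p_D = 0.0293138
Prior × likelihood for each component:
  w_A·p_A = 0.41 × 0.00202206 = 0.000829046
  w_B·p_B = 0.32 × 0.00738499 = 0.0023632
  w_C·p_C = 0.08 × 0.00967647 = 0.000774117
  w_D·p_D = 0.19 × 0.0293138 = 0.00556961
Sum: 0.000829046 + 0.0023632 + 0.000774117 + 0.00556961 = 0.00953597
P(Level B | 8 correct answers out of 16) ≈ 0.2478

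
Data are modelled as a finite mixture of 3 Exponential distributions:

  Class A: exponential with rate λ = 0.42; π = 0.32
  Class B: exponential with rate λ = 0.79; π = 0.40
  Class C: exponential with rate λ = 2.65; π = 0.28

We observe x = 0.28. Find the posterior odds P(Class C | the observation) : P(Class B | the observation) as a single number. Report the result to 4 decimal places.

Posterior odds = (π_i f_i(x)) / (π_j f_j(x)); the normalising sum cancels.
Exponential densities:
  f_A = 0.42·e^(−0.42·0.28) = 0.42·e^(−0.1176) = 0.373402
  f_B = 0.79·e^(−0.79·0.28) = 0.79·e^(−0.2212) = 0.63323
  f_C = 2.65·e^(−2.65·0.28) = 2.65·e^(−0.7420) = 1.26183
Odds = (0.28/0.40) × (1.26183/0.63323) = 0.7 × 1.99268 ≈ 1.3949

1.3949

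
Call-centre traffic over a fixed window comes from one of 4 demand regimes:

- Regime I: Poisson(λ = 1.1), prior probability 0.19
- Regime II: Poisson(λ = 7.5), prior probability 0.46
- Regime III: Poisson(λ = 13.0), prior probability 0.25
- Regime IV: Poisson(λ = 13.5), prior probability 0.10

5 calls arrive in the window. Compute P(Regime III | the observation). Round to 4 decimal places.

The responsibility of component k is π_k f_k(x) divided by Σ_j π_j f_j(x).
Poisson probabilities:
  L_I = 0.00446744
  L_II = 0.109375
  L_III = 0.0069937
  L_IV = 0.00512286
Weight by the priors:
  π_I·L_I = 0.19 × 0.00446744 = 0.000848813
  π_II·L_II = 0.46 × 0.109375 = 0.0503123
  π_III·L_III = 0.25 × 0.0069937 = 0.00174843
  π_IV·L_IV = 0.10 × 0.00512286 = 0.000512286
Denominator: 0.000848813 + 0.0503123 + 0.00174843 + 0.000512286 = 0.0534218
So the posterior for Regime III is 0.00174843 / 0.0534218 ≈ 0.0327.

0.0327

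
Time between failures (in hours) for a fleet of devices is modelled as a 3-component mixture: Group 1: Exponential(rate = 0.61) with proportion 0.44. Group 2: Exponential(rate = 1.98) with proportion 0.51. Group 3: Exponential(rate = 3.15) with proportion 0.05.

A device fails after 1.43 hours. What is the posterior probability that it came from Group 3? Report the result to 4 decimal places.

Posterior ∝ prior × likelihood, so P(k | x) ∝ π_k f_k(x); normalise over all components.
Evaluate each component's likelihood at the observed value:
  f_1 = 0.61·e^(−0.61·1.43) = 0.61·e^(−0.8723) = 0.254973
  f_2 = 1.98·e^(−1.98·1.43) = 1.98·e^(−2.8314) = 0.116682
  f_3 = 3.15·e^(−3.15·1.43) = 3.15·e^(−4.5045) = 0.0348362
Unnormalised posteriors:
  π_1·f_1 = 0.44 × 0.254973 = 0.112188
  π_2·f_2 = 0.51 × 0.116682 = 0.0595078
  π_3·f_3 = 0.05 × 0.0348362 = 0.00174181
Evidence: 0.112188 + 0.0595078 + 0.00174181 = 0.173438
Responsibility of Group 3: 0.00174181 / 0.173438 ≈ 0.0100

0.0100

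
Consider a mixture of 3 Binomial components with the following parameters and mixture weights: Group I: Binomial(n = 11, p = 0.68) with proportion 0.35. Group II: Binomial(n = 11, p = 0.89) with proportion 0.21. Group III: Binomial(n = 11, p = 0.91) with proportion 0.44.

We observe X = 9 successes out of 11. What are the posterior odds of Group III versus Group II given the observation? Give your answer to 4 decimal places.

Posterior odds = (P(Z=i) f_i(x)) / (P(Z=j) f_j(x)); the normalising sum cancels.
Evaluate each component's likelihood at the observed value:
  p_I = 0.175083
  p_II = 0.233162
  p_III = 0.190643
Posterior odds = (P(Z=III)·p_III) / (P(Z=II)·p_II) = (0.44·0.190643) / (0.21·0.233162) = 0.0838828 / 0.0489641 ≈ 1.7132

1.7132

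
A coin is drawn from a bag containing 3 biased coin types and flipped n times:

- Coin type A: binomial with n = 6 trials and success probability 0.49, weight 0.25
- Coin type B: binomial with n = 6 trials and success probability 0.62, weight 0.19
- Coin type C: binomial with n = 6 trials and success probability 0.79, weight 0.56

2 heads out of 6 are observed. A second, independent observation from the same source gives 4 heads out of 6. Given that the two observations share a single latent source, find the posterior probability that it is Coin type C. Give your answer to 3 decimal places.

P(component k | x) = π_k·f_k(x) / marginal(x), where marginal(x) = Σ_j π_j·f_j(x).
Since both observations come from the same component, the likelihood for component k is f_k(x₁)·f_k(x₂).
  f_A = [0.243649] × [0.224914] = 0.0547999
  f_B = [0.120229] × [0.320055] = 0.0384799
  f_C = [0.0182063] × [0.257655] = 0.00469095
Prior × likelihood for each component:
  π_A·f_A = 0.25 × 0.0547999 = 0.0137
  π_B·f_B = 0.19 × 0.0384799 = 0.00731119
  π_C·f_C = 0.56 × 0.00469095 = 0.00262693
Evidence: 0.0137 + 0.00731119 + 0.00262693 = 0.0236381
Responsibility of Coin type C: 0.00262693 / 0.0236381 ≈ 0.111

0.111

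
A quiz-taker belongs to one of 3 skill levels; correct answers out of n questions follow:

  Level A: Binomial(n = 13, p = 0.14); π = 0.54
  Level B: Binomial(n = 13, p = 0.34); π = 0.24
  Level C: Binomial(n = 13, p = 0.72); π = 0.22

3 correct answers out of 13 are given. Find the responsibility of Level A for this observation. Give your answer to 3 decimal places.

0.689

The responsibility of component k is π_k f_k(x) divided by Σ_j π_j f_j(x).
Component likelihoods at x = 3 correct answers out of 13:
  p_A = 0.173674
  p_B = 0.176296
  p_C = 0.000316187
Unnormalised posteriors:
  π_A·p_A = 0.54 × 0.173674 = 0.0937839
  π_B·p_B = 0.24 × 0.176296 = 0.042311
  π_C·p_C = 0.22 × 0.000316187 = 6.95611e-05
Sum: 0.0937839 + 0.042311 + 6.95611e-05 = 0.136164
P(Level A | 3 correct answers out of 13) ≈ 0.689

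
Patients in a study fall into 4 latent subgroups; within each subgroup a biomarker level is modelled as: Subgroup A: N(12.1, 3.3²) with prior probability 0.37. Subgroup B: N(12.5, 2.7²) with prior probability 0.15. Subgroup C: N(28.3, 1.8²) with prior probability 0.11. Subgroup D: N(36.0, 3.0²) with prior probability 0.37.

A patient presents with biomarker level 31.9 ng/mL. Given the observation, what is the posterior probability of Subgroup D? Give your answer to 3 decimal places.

By Bayes' theorem, P(k | x) = w_k f_k(x) / Σ_j w_j f_j(x).
Normal densities:
  L_A = (1/(3.3·√(2π)))·exp(−(31.9−12.1)²/(2·3.3²)) = 0.120892·exp(-18.00000) = 1.84118e-09
  L_B = (1/(2.7·√(2π)))·exp(−(31.9−12.5)²/(2·2.7²)) = 0.147756·exp(-25.81344) = 9.09726e-13
  L_C = (1/(1.8·√(2π)))·exp(−(31.9−28.3)²/(2·1.8²)) = 0.221635·exp(-2.00000) = 0.029995
  L_D = (1/(3.0·√(2π)))·exp(−(31.9−36.0)²/(2·3.0²)) = 0.132981·exp(-0.93389) = 0.0522644
Multiply by the mixture weights:
  w_A·L_A = 0.37 × 1.84118e-09 = 6.81235e-10
  w_B·L_B = 0.15 × 9.09726e-13 = 1.36459e-13
  w_C·L_C = 0.11 × 0.029995 = 0.00329945
  w_D·L_D = 0.37 × 0.0522644 = 0.0193378
Sum: 6.81235e-10 + 1.36459e-13 + 0.00329945 + 0.0193378 = 0.0226373
P(Subgroup D | the observation) ≈ 0.854

0.854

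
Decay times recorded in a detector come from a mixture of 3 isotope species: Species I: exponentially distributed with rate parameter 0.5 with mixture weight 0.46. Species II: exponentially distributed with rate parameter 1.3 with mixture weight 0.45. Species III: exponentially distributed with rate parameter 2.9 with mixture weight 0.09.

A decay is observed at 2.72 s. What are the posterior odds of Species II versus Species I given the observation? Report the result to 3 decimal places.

Posterior odds = (π_i f_i(x)) / (π_j f_j(x)); the normalising sum cancels.
Component likelihoods at x = 2.72 s:
  f_I = 0.5·e^(−0.5·2.72) = 0.5·e^(−1.3600) = 0.12833
  f_II = 1.3·e^(−1.3·2.72) = 1.3·e^(−3.5360) = 0.0378685
  f_III = 2.9·e^(−2.9·2.72) = 2.9·e^(−7.8880) = 0.00108814
Odds = (0.45/0.46) × (0.0378685/0.12833) = 0.978261 × 0.295086 ≈ 0.289

0.289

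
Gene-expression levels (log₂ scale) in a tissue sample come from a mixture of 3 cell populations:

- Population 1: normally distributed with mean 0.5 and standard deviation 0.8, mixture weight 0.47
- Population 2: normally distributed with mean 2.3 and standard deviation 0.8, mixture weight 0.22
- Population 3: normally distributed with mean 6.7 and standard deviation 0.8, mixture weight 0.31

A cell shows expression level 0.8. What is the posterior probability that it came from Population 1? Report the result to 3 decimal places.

P(component k | x) = π_k·f_k(x) / marginal(x), where marginal(x) = Σ_j π_j·f_j(x).
Normal densities:
  L_1 = (1/(0.8·√(2π)))·exp(−(0.8−0.5)²/(2·0.8²)) = 0.498678·exp(-0.07031) = 0.464819
  L_2 = (1/(0.8·√(2π)))·exp(−(0.8−2.3)²/(2·0.8²)) = 0.498678·exp(-1.75781) = 0.0859828
  L_3 = (1/(0.8·√(2π)))·exp(−(0.8−6.7)²/(2·0.8²)) = 0.498678·exp(-27.19531) = 7.70985e-13
Weight by the priors:
  π_1·L_1 = 0.47 × 0.464819 = 0.218465
  π_2·L_2 = 0.22 × 0.0859828 = 0.0189162
  π_3·L_3 = 0.31 × 7.70985e-13 = 2.39005e-13
Sum: 0.218465 + 0.0189162 + 2.39005e-13 = 0.237381
Responsibility of Population 1: 0.218465 / 0.237381 ≈ 0.920

0.920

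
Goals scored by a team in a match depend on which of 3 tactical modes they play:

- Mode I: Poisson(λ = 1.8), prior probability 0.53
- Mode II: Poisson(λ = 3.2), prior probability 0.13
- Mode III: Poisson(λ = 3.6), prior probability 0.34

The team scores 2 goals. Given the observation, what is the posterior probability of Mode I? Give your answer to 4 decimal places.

P(component k | x) = π_k·f_k(x) / marginal(x), where marginal(x) = Σ_j π_j·f_j(x).
Evaluate each component's likelihood at the observed value:
  p_I = 0.267784
  p_II = 0.208702
  p_III = 0.177058
Weight by the priors:
  π_I·p_I = 0.53 × 0.267784 = 0.141926
  π_II·p_II = 0.13 × 0.208702 = 0.0271313
  π_III·p_III = 0.34 × 0.177058 = 0.0601996
Normaliser: 0.141926 + 0.0271313 + 0.0601996 = 0.229257
P(Mode I | x) = 0.141926 / 0.229257 ≈ 0.6191

0.6191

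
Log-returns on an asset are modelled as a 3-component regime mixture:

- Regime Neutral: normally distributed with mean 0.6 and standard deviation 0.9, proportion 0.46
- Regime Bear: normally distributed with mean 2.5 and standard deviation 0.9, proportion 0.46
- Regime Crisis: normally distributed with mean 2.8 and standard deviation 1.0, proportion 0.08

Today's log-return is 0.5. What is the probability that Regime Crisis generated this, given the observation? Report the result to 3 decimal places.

By Bayes' theorem, P(k | x) = π_k f_k(x) / Σ_j π_j f_j(x).
Normal densities:
  p_Neutral = 0.440541
  p_Bear = 0.0375263
  p_Crisis = 0.028327
Multiply by the mixture weights:
  π_Neutral·p_Neutral = 0.46 × 0.440541 = 0.202649
  π_Bear·p_Bear = 0.46 × 0.0375263 = 0.0172621
  π_Crisis·p_Crisis = 0.08 × 0.028327 = 0.00226616
Denominator: 0.202649 + 0.0172621 + 0.00226616 = 0.222177
Responsibility of Regime Crisis: 0.00226616 / 0.222177 ≈ 0.010

0.010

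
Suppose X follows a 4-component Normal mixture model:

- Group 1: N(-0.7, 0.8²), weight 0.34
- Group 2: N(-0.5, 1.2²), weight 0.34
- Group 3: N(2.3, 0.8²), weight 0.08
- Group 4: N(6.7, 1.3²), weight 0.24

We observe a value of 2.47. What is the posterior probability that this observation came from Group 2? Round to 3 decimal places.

0.118

By Bayes' theorem, P(k | x) = π_k f_k(x) / Σ_j π_j f_j(x).
Evaluate each component's likelihood at the observed value:
  L_1 = 0.000194224
  L_2 = 0.0155441
  L_3 = 0.487545
  L_4 = 0.00154141
Multiply by the mixture weights:
  π_1·L_1 = 0.34 × 0.000194224 = 6.60362e-05
  π_2·L_2 = 0.34 × 0.0155441 = 0.005285
  π_3·L_3 = 0.08 × 0.487545 = 0.0390036
  π_4·L_4 = 0.24 × 0.00154141 = 0.000369937
Sum: 6.60362e-05 + 0.005285 + 0.0390036 + 0.000369937 = 0.0447246
P(Group 2 | 2.47) = 0.005285 / 0.0447246 ≈ 0.118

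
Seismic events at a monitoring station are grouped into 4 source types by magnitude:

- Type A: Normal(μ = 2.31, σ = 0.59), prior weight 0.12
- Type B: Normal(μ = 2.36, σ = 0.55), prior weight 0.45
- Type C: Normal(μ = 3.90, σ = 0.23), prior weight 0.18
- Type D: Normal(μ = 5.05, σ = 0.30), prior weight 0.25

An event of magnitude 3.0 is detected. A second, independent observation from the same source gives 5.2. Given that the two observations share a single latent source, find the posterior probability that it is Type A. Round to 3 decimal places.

0.466

Posterior ∝ prior × likelihood, so P(k | x) ∝ π_k f_k(x); normalise over all components.
Since both observations come from the same component, the likelihood for component k is f_k(x₁)·f_k(x₂).
  L_A = [(1/(0.59·√(2π)))·exp(−(3.0−2.31)²/(2·0.59²)) = 0.676173·exp(-0.68386) = 0.341243] × [4.1683e-06] = 1.4224e-06
  L_B = [(1/(0.55·√(2π)))·exp(−(3.0−2.36)²/(2·0.55²)) = 0.725350·exp(-0.67702) = 0.368569] × [1.17685e-06] = 4.3375e-07
  L_C = [(1/(0.23·√(2π)))·exp(−(3.0−3.90)²/(2·0.23²)) = 1.734532·exp(-7.65595) = 0.000820811] × [2.00431e-07] = 1.64516e-10
  L_D = [(1/(0.30·√(2π)))·exp(−(3.0−5.05)²/(2·0.30²)) = 1.329808·exp(-23.34722) = 9.64315e-11] × [1.17355] = 1.13167e-10
Prior × likelihood for each component:
  π_A·L_A = 0.12 × 1.4224e-06 = 1.70688e-07
  π_B·L_B = 0.45 × 4.3375e-07 = 1.95187e-07
  π_C·L_C = 0.18 × 1.64516e-10 = 2.96128e-11
  π_D·L_D = 0.25 × 1.13167e-10 = 2.82918e-11
Normaliser: 1.70688e-07 + 1.95187e-07 + 2.96128e-11 + 2.82918e-11 = 3.65934e-07
So the posterior for Type A is 1.70688e-07 / 3.65934e-07 ≈ 0.466.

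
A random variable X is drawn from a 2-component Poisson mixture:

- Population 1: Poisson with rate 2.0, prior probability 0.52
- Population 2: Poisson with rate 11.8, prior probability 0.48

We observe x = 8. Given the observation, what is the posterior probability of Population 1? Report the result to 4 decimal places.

Apply Bayes' rule: the posterior for each component is proportional to its prior times its likelihood at x.
Poisson probabilities:
  L_1 = e^(−2.0)·2.0^8/8! = 0.000859272
  L_2 = e^(−11.8)·11.8^8/8! = 0.0699617
Prior × likelihood for each component:
  w_1·L_1 = 0.52 × 0.000859272 = 0.000446821
  w_2·L_2 = 0.48 × 0.0699617 = 0.0335816
Sum: 0.000446821 + 0.0335816 = 0.0340285
So the posterior for Population 1 is 0.000446821 / 0.0340285 ≈ 0.0131.

0.0131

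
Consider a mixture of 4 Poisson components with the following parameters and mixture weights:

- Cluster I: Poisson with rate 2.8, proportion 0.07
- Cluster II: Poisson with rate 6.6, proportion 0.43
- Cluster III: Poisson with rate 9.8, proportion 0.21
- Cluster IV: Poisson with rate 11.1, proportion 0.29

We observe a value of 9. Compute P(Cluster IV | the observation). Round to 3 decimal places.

By Bayes' theorem, P(k | x) = π_k f_k(x) / Σ_j π_j f_j(x).
Component likelihoods at x = 9:
  f_I = e^(−2.8)·2.8^9/9! = 0.0017727
  f_II = e^(−6.6)·6.6^9/9! = 0.0890818
  f_III = e^(−9.8)·9.8^9/9! = 0.127405
  f_IV = e^(−11.1)·11.1^9/9! = 0.106531
Prior × likelihood for each component:
  π_I·f_I = 0.07 × 0.0017727 = 0.000124089
  π_II·f_II = 0.43 × 0.0890818 = 0.0383052
  π_III·f_III = 0.21 × 0.127405 = 0.026755
  π_IV·f_IV = 0.29 × 0.106531 = 0.0308939
Marginal: 0.000124089 + 0.0383052 + 0.026755 + 0.0308939 = 0.0960782
So the posterior for Cluster IV is 0.0308939 / 0.0960782 ≈ 0.322.

0.322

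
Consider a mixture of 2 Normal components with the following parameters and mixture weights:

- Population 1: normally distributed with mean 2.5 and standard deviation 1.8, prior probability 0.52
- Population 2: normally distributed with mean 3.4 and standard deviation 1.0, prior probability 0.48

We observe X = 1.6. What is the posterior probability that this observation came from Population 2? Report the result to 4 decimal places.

0.2715

The responsibility of component k is π_k f_k(x) divided by Σ_j π_j f_j(x).
Normal densities:
  p_1 = (1/(1.8·√(2π)))·exp(−(1.6−2.5)²/(2·1.8²)) = 0.221635·exp(-0.12500) = 0.195592
  p_2 = (1/(1.0·√(2π)))·exp(−(1.6−3.4)²/(2·1.0²)) = 0.398942·exp(-1.62000) = 0.0789502
Unnormalised posteriors:
  π_1·p_1 = 0.52 × 0.195592 = 0.101708
  π_2·p_2 = 0.48 × 0.0789502 = 0.0378961
Denominator: 0.101708 + 0.0378961 = 0.139604
P(Population 2 | 1.6) = 0.0378961 / 0.139604 ≈ 0.2715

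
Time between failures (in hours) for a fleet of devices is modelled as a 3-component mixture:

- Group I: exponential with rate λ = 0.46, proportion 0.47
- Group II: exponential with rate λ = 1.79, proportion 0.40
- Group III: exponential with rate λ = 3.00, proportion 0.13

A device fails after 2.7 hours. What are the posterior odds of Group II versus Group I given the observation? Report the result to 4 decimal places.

0.0913

Since P(k|x) ∝ P(Z=k) f_k(x), the posterior odds are P(Z=i) f_i(x) / (P(Z=j) f_j(x)).
Component likelihoods at x = 2.7 hours:
  f_I = 0.132851
  f_II = 0.014253
  f_III = 0.000910617
Posterior odds = (P(Z=II)·f_II) / (P(Z=I)·f_I) = (0.40·0.014253) / (0.47·0.132851) = 0.00570122 / 0.0624399 ≈ 0.0913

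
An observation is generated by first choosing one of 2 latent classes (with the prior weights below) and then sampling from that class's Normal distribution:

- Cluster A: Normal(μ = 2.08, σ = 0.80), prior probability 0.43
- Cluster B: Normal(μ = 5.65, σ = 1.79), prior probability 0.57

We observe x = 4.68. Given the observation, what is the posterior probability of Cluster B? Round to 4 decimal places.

Apply Bayes' rule: the posterior for each component is proportional to its prior times its likelihood at x.
Normal densities:
  f_A = (1/(0.80·√(2π)))·exp(−(4.68−2.08)²/(2·0.80²)) = 0.498678·exp(-5.28125) = 0.00253631
  f_B = (1/(1.79·√(2π)))·exp(−(4.68−5.65)²/(2·1.79²)) = 0.222873·exp(-0.14683) = 0.192438
Unnormalised posteriors:
  π_A·f_A = 0.43 × 0.00253631 = 0.00109061
  π_B·f_B = 0.57 × 0.192438 = 0.10969
Evidence: 0.00109061 + 0.10969 = 0.11078
Responsibility of Cluster B: 0.10969 / 0.11078 ≈ 0.9902

0.9902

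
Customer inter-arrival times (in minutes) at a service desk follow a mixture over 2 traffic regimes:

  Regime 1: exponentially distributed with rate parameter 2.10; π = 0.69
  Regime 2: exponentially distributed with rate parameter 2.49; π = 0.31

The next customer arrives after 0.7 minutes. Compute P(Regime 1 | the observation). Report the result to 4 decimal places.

0.7115

By Bayes' theorem, P(k | x) = π_k f_k(x) / Σ_j π_j f_j(x).
Exponential densities:
  p_1 = 0.482844
  p_2 = 0.435737
Prior × likelihood for each component:
  π_1·p_1 = 0.69 × 0.482844 = 0.333162
  π_2·p_2 = 0.31 × 0.435737 = 0.135078
Denominator: 0.333162 + 0.135078 = 0.46824
Responsibility of Regime 1: 0.333162 / 0.46824 ≈ 0.7115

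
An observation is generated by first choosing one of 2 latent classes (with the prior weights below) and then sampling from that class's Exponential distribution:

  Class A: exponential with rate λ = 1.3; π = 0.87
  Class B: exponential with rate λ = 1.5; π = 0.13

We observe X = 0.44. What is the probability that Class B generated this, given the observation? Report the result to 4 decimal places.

0.1364

By Bayes' theorem, P(k | x) = P(Z=k) f_k(x) / Σ_j P(Z=j) f_j(x).
Component likelihoods at x = 0.44:
  p_A = 1.3·e^(−1.3·0.44) = 1.3·e^(−0.5720) = 0.733714
  p_B = 1.5·e^(−1.5·0.44) = 1.5·e^(−0.6600) = 0.775277
Weight by the priors:
  P(Z=A)·p_A = 0.87 × 0.733714 = 0.638331
  P(Z=B)·p_B = 0.13 × 0.775277 = 0.100786
Marginal: 0.638331 + 0.100786 = 0.739117
P(Class B | x) = 0.100786 / 0.739117 ≈ 0.1364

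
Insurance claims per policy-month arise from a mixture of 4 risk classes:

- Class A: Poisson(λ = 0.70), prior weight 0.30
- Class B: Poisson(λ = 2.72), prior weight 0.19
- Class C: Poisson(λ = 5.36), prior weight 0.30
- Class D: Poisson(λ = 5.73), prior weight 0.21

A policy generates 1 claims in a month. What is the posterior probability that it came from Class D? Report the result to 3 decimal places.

0.026

By Bayes' theorem, P(k | x) = w_k f_k(x) / Σ_j w_j f_j(x).
Evaluate each component's likelihood at the observed value:
  p_A = e^(−0.70)·0.70^1/1! = 0.34761
  p_B = e^(−2.72)·2.72^1/1! = 0.179179
  p_C = e^(−5.36)·5.36^1/1! = 0.0251969
  p_D = e^(−5.73)·5.73^1/1! = 0.0186058
Unnormalised posteriors:
  w_A·p_A = 0.30 × 0.34761 = 0.104283
  w_B·p_B = 0.19 × 0.179179 = 0.0340441
  w_C·p_C = 0.30 × 0.0251969 = 0.00755906
  w_D·p_D = 0.21 × 0.0186058 = 0.00390721
Denominator: 0.104283 + 0.0340441 + 0.00755906 + 0.00390721 = 0.149793
Responsibility of Class D: 0.00390721 / 0.149793 ≈ 0.026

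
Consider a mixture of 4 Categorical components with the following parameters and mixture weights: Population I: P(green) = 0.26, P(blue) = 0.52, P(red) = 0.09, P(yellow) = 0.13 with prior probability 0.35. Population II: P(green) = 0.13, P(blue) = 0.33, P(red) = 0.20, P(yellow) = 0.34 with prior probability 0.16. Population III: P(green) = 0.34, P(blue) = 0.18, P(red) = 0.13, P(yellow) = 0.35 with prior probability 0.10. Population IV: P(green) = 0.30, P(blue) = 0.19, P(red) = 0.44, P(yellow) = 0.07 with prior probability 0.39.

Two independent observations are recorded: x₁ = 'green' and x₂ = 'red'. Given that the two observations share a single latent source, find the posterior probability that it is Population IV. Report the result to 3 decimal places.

P(component k | x) = π_k·f_k(x) / marginal(x), where marginal(x) = Σ_j π_j·f_j(x).
Since both observations come from the same component, the likelihood for component k is f_k(x₁)·f_k(x₂).
  p_I = [0.26] × [0.09] = 0.0234
  p_II = [0.13] × [0.2] = 0.026
  p_III = [0.34] × [0.13] = 0.0442
  p_IV = [0.3] × [0.44] = 0.132
Unnormalised posteriors:
  π_I·p_I = 0.35 × 0.0234 = 0.00819
  π_II·p_II = 0.16 × 0.026 = 0.00416
  π_III·p_III = 0.10 × 0.0442 = 0.00442
  π_IV·p_IV = 0.39 × 0.132 = 0.05148
Normaliser: 0.00819 + 0.00416 + 0.00442 + 0.05148 = 0.06825
So the posterior for Population IV is 0.05148 / 0.06825 ≈ 0.754.

0.754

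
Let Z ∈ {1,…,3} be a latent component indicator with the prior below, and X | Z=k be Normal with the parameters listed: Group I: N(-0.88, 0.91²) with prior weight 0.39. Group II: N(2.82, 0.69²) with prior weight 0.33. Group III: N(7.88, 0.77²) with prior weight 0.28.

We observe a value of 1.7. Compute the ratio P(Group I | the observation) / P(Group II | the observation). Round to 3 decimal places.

0.060

Only the two components matter; the odds are (π_i f_i(x)) / (π_j f_j(x)).
Normal densities:
  f_I = (1/(0.91·√(2π)))·exp(−(1.7−-0.88)²/(2·0.91²)) = 0.438398·exp(-4.01908) = 0.00787779
  f_II = (1/(0.69·√(2π)))·exp(−(1.7−2.82)²/(2·0.69²)) = 0.578177·exp(-1.31737) = 0.154858
  f_III = (1/(0.77·√(2π)))·exp(−(1.7−7.88)²/(2·0.77²)) = 0.518107·exp(-32.20813) = 5.32852e-15
Odds = (0.39/0.33) × (0.00787779/0.154858) = 1.18182 × 0.050871 ≈ 0.060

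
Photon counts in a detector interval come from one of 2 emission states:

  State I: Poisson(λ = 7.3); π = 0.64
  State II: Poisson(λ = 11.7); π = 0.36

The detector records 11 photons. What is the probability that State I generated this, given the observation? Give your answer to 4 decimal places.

Posterior ∝ prior × likelihood, so P(k | x) ∝ P(Z=k) f_k(x); normalise over all components.
Component likelihoods at x = 11 photons:
  L_I = 0.0530941
  L_II = 0.116854
Prior × likelihood for each component:
  P(Z=I)·L_I = 0.64 × 0.0530941 = 0.0339802
  P(Z=II)·L_II = 0.36 × 0.116854 = 0.0420674
Denominator: 0.0339802 + 0.0420674 = 0.0760476
P(State I | the observation) ≈ 0.4468

0.4468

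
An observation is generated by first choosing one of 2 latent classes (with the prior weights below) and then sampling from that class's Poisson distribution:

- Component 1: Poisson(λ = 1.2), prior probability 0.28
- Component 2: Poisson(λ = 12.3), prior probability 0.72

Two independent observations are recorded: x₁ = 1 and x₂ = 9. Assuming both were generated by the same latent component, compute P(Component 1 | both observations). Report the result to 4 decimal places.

0.1174

Posterior ∝ prior × likelihood, so P(k | x) ∝ π_k f_k(x); normalise over all components.
Since both observations come from the same component, the likelihood for component k is f_k(x₁)·f_k(x₂).
  f_1 = [0.361433] × [4.28267e-06] = 1.5479e-06
  f_2 = [5.59865e-05] × [0.0808278] = 4.52526e-06
Prior × likelihood for each component:
  π_1·f_1 = 0.28 × 1.5479e-06 = 4.33412e-07
  π_2·f_2 = 0.72 × 4.52526e-06 = 3.25819e-06
Evidence: 4.33412e-07 + 3.25819e-06 = 3.6916e-06
P(Component 1 | x) ≈ 0.1174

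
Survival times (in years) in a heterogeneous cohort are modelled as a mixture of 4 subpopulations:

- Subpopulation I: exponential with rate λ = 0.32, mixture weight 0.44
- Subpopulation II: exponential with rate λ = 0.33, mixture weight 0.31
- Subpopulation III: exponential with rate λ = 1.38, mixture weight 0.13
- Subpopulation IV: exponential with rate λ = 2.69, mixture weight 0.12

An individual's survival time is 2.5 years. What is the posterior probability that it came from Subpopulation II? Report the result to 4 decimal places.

Apply Bayes' rule: the posterior for each component is proportional to its prior times its likelihood at x.
Component likelihoods at x = 2.5 years:
  f_I = 0.32·e^(−0.32·2.5) = 0.32·e^(−0.8000) = 0.143785
  f_II = 0.33·e^(−0.33·2.5) = 0.33·e^(−0.8250) = 0.144618
  f_III = 1.38·e^(−1.38·2.5) = 1.38·e^(−3.4500) = 0.043809
  f_IV = 2.69·e^(−2.69·2.5) = 2.69·e^(−6.7250) = 0.0032294
Prior × likelihood for each component:
  π_I·f_I = 0.44 × 0.143785 = 0.0632655
  π_II·f_II = 0.31 × 0.144618 = 0.0448314
  π_III·f_III = 0.13 × 0.043809 = 0.00569517
  π_IV·f_IV = 0.12 × 0.0032294 = 0.000387528
Denominator: 0.0632655 + 0.0448314 + 0.00569517 + 0.000387528 = 0.11418
P(Subpopulation II | the observation) = 0.0448314 / 0.11418 ≈ 0.3926

0.3926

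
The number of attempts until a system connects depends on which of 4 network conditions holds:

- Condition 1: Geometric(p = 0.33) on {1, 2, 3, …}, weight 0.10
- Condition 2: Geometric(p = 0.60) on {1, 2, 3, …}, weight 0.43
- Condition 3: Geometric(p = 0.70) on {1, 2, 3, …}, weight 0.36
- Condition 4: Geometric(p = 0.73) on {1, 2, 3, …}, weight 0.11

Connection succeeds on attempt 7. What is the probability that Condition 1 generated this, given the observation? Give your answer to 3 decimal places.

0.701

Posterior ∝ prior × likelihood, so P(k | x) ∝ π_k f_k(x); normalise over all components.
Geometric probabilities:
  f_1 = 0.33·(1−0.33)^6 = 0.33·0.0904584 = 0.0298513
  f_2 = 0.60·(1−0.60)^6 = 0.60·0.004096 = 0.0024576
  f_3 = 0.70·(1−0.70)^6 = 0.70·0.000729 = 0.0005103
  f_4 = 0.73·(1−0.73)^6 = 0.73·0.00038742 = 0.000282817
Prior × likelihood for each component:
  π_1·f_1 = 0.10 × 0.0298513 = 0.00298513
  π_2·f_2 = 0.43 × 0.0024576 = 0.00105677
  π_3·f_3 = 0.36 × 0.0005103 = 0.000183708
  π_4·f_4 = 0.11 × 0.000282817 = 3.11099e-05
Denominator: 0.00298513 + 0.00105677 + 0.000183708 + 3.11099e-05 = 0.00425671
So the posterior for Condition 1 is 0.00298513 / 0.00425671 ≈ 0.701.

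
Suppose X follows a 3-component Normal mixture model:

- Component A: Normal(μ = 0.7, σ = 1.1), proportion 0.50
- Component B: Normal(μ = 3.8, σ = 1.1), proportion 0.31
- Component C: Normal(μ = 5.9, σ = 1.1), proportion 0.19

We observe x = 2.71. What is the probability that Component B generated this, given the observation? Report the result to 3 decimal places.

0.662

The responsibility of component k is w_k f_k(x) divided by Σ_j w_j f_j(x).
Evaluate each component's likelihood at the observed value:
  L_A = (1/(1.1·√(2π)))·exp(−(2.71−0.7)²/(2·1.1²)) = 0.362675·exp(-1.66946) = 0.0683092
  L_B = (1/(1.1·√(2π)))·exp(−(2.71−3.8)²/(2·1.1²)) = 0.362675·exp(-0.49095) = 0.221973
  L_C = (1/(1.1·√(2π)))·exp(−(2.71−5.9)²/(2·1.1²)) = 0.362675·exp(-4.20500) = 0.00541139
Multiply by the mixture weights:
  w_A·L_A = 0.50 × 0.0683092 = 0.0341546
  w_B·L_B = 0.31 × 0.221973 = 0.0688117
  w_C·L_C = 0.19 × 0.00541139 = 0.00102816
Denominator: 0.0341546 + 0.0688117 + 0.00102816 = 0.103994
P(Component B | x) ≈ 0.662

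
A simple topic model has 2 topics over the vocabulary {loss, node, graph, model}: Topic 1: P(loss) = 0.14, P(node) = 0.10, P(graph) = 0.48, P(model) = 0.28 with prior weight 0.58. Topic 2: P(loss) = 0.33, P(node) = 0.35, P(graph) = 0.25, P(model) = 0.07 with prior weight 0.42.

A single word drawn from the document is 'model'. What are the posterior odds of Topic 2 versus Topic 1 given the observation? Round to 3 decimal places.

The posterior odds equal the prior odds times the likelihood ratio: (w_i/w_j)·(f_i(x)/f_j(x)).
Categorical probabilities:
  f_1 = 0.28
  f_2 = 0.07
Posterior odds = (w_2·f_2) / (w_1·f_1) = (0.42·0.07) / (0.58·0.28) = 0.0294 / 0.1624 ≈ 0.181

0.181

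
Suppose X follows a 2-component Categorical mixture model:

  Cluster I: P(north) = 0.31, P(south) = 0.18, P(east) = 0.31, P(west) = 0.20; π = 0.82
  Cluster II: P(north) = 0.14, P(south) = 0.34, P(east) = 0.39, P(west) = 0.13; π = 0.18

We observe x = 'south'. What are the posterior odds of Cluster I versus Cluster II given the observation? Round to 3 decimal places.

2.412

Only the two components matter; the odds are (P(Z=i) f_i(x)) / (P(Z=j) f_j(x)).
Evaluate each component's likelihood at the observed value:
  p_I = P(south | comp) = 0.18
  p_II = P(south | comp) = 0.34
Odds = (0.82/0.18) × (0.18/0.34) = 4.55556 × 0.529412 ≈ 2.412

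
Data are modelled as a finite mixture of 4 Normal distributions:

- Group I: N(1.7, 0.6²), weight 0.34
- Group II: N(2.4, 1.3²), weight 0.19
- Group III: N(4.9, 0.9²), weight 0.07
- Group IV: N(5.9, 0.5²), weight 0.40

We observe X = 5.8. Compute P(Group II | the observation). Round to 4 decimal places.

By Bayes' theorem, P(k | x) = π_k f_k(x) / Σ_j π_j f_j(x).
Evaluate each component's likelihood at the observed value:
  f_I = (1/(0.6·√(2π)))·exp(−(5.8−1.7)²/(2·0.6²)) = 0.664904·exp(-23.34722) = 4.82158e-11
  f_II = (1/(1.3·√(2π)))·exp(−(5.8−2.4)²/(2·1.3²)) = 0.306879·exp(-3.42012) = 0.0100376
  f_III = (1/(0.9·√(2π)))·exp(−(5.8−4.9)²/(2·0.9²)) = 0.443269·exp(-0.50000) = 0.268856
  f_IV = (1/(0.5·√(2π)))·exp(−(5.8−5.9)²/(2·0.5²)) = 0.797885·exp(-0.02000) = 0.782085
Multiply by the mixture weights:
  π_I·f_I = 0.34 × 4.82158e-11 = 1.63934e-11
  π_II·f_II = 0.19 × 0.0100376 = 0.00190714
  π_III·f_III = 0.07 × 0.268856 = 0.0188199
  π_IV·f_IV = 0.40 × 0.782085 = 0.312834
Marginal: 1.63934e-11 + 0.00190714 + 0.0188199 + 0.312834 = 0.333561
P(Group II | data) ≈ 0.0057

0.0057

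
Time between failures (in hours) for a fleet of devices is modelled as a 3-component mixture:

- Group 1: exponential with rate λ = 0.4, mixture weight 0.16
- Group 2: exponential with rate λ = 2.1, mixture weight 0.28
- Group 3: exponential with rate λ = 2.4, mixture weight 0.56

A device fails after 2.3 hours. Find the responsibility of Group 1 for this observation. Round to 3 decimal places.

0.717

The responsibility of component k is P(Z=k) f_k(x) divided by Σ_j P(Z=j) f_j(x).
Evaluate each component's likelihood at the observed value:
  p_1 = 0.4·e^(−0.4·2.3) = 0.4·e^(−0.9200) = 0.159408
  p_2 = 2.1·e^(−2.1·2.3) = 2.1·e^(−4.8300) = 0.0167717
  p_3 = 2.4·e^(−2.4·2.3) = 2.4·e^(−5.5200) = 0.00961404
Unnormalised posteriors:
  P(Z=1)·p_1 = 0.16 × 0.159408 = 0.0255052
  P(Z=2)·p_2 = 0.28 × 0.0167717 = 0.00469607
  P(Z=3)·p_3 = 0.56 × 0.00961404 = 0.00538386
Evidence: 0.0255052 + 0.00469607 + 0.00538386 = 0.0355852
P(Group 1 | x) = 0.0255052 / 0.0355852 ≈ 0.717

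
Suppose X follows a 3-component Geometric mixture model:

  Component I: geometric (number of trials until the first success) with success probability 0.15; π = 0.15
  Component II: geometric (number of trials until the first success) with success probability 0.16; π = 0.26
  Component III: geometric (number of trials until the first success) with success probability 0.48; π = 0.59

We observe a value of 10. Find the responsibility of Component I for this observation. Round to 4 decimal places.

0.3555

Posterior ∝ prior × likelihood, so P(k | x) ∝ π_k f_k(x); normalise over all components.
Geometric probabilities:
  L_I = 0.15·(1−0.15)^9 = 0.15·0.231617 = 0.0347425
  L_II = 0.16·(1−0.16)^9 = 0.16·0.208216 = 0.0333145
  L_III = 0.48·(1−0.48)^9 = 0.48·0.00277991 = 0.00133435
Weight by the priors:
  π_I·L_I = 0.15 × 0.0347425 = 0.00521138
  π_II·L_II = 0.26 × 0.0333145 = 0.00866178
  π_III·L_III = 0.59 × 0.00133435 = 0.000787269
Denominator: 0.00521138 + 0.00866178 + 0.000787269 = 0.0146604
P(Component I | data) = 0.00521138 / 0.0146604 ≈ 0.3555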